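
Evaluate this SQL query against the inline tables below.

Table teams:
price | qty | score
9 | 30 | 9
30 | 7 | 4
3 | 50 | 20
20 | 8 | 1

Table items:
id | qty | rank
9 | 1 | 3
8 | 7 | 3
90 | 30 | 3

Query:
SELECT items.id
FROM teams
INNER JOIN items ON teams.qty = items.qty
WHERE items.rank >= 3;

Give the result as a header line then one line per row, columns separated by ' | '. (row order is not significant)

After JOIN items (2 rows):
teams.price | teams.qty | teams.score | items.id | items.qty | items.rank
9 | 30 | 9 | 90 | 30 | 3
30 | 7 | 4 | 8 | 7 | 3
After WHERE (2 rows):
teams.price | teams.qty | teams.score | items.id | items.qty | items.rank
9 | 30 | 9 | 90 | 30 | 3
30 | 7 | 4 | 8 | 7 | 3
After SELECT (2 rows):
items.id
90
8

== RESULT ==
items.id
90
8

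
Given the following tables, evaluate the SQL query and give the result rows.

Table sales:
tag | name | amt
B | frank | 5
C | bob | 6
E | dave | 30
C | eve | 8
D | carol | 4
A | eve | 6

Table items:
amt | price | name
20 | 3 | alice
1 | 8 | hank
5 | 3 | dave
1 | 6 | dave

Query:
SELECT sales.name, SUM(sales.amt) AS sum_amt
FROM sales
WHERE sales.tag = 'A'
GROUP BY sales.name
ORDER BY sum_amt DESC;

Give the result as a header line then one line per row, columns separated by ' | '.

== RESULT ==
sales.name | sum_amt
eve | 6

Derivation:
After WHERE (1 rows):
sales.tag | sales.name | sales.amt
A | eve | 6
After GROUP BY (1 rows):
sales.name | sum_amt
eve | 6
After ORDER BY (1 rows):
sales.name | sum_amt
eve | 6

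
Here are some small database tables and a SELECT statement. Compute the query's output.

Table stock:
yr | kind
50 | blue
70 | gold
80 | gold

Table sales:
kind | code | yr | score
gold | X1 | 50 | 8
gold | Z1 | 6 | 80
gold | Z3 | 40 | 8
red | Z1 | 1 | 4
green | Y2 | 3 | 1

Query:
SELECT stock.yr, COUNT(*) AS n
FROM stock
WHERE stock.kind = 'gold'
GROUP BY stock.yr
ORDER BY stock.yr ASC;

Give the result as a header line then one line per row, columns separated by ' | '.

== RESULT ==
stock.yr | n
70 | 1
80 | 1

Derivation:
After WHERE (2 rows):
stock.yr | stock.kind
70 | gold
80 | gold
After GROUP BY (2 rows):
stock.yr | n
70 | 1
80 | 1
After ORDER BY (2 rows):
stock.yr | n
70 | 1
80 | 1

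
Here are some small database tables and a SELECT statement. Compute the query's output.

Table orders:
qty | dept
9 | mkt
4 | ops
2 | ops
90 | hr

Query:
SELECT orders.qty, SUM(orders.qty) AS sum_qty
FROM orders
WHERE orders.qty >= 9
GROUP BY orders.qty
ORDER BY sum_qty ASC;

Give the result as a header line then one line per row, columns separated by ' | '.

== RESULT ==
orders.qty | sum_qty
9 | 9
90 | 90

Derivation:
After WHERE (2 rows):
orders.qty | orders.dept
9 | mkt
90 | hr
After GROUP BY (2 rows):
orders.qty | sum_qty
9 | 9
90 | 90
After ORDER BY (2 rows):
orders.qty | sum_qty
9 | 9
90 | 90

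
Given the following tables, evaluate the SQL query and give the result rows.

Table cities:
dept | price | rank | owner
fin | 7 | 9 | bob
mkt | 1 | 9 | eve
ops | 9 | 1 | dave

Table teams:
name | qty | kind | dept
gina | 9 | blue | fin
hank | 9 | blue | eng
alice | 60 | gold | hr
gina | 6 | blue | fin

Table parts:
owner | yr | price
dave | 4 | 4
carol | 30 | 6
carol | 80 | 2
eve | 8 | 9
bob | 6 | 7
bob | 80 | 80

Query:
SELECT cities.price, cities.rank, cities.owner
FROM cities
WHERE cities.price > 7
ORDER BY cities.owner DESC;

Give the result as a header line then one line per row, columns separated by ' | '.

== RESULT ==
cities.price | cities.rank | cities.owner
9 | 1 | dave

Derivation:
After WHERE (1 rows):
cities.dept | cities.price | cities.rank | cities.owner
ops | 9 | 1 | dave
After SELECT (1 rows):
cities.price | cities.rank | cities.owner
9 | 1 | dave
After ORDER BY (1 rows):
cities.price | cities.rank | cities.owner
9 | 1 | dave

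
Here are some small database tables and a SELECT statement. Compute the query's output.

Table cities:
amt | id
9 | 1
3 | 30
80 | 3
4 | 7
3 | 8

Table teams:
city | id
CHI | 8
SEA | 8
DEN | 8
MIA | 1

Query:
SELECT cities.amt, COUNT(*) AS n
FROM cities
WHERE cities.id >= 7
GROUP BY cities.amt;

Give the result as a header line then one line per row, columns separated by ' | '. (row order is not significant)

== RESULT ==
cities.amt | n
3 | 2
4 | 1

Derivation:
After WHERE (3 rows):
cities.amt | cities.id
3 | 30
4 | 7
3 | 8
After GROUP BY (2 rows):
cities.amt | n
3 | 2
4 | 1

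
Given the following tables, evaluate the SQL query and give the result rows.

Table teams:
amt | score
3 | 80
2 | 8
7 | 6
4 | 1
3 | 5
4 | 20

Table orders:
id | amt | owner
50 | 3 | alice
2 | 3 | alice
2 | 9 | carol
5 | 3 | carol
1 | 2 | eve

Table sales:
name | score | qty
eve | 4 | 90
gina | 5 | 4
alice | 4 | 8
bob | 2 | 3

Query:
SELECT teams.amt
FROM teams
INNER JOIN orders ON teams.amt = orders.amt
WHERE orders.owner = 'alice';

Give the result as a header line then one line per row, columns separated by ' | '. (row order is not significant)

== RESULT ==
teams.amt
3
3
3
3

Derivation:
After JOIN orders (7 rows):
teams.amt | teams.score | orders.id | orders.amt | orders.owner
3 | 80 | 50 | 3 | alice
3 | 80 | 2 | 3 | alice
3 | 80 | 5 | 3 | carol
2 | 8 | 1 | 2 | eve
3 | 5 | 50 | 3 | alice
3 | 5 | 2 | 3 | alice
3 | 5 | 5 | 3 | carol
After WHERE (4 rows):
teams.amt | teams.score | orders.id | orders.amt | orders.owner
3 | 80 | 50 | 3 | alice
3 | 80 | 2 | 3 | alice
3 | 5 | 50 | 3 | alice
3 | 5 | 2 | 3 | alice
After SELECT (4 rows):
teams.amt
3
3
3
3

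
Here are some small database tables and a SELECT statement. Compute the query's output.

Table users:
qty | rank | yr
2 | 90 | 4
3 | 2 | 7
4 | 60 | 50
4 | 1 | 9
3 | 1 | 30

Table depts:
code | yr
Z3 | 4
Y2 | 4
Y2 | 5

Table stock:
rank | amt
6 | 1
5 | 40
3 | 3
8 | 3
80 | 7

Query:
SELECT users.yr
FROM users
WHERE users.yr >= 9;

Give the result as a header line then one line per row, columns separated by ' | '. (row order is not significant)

After WHERE (3 rows):
users.qty | users.rank | users.yr
4 | 60 | 50
4 | 1 | 9
3 | 1 | 30
After SELECT (3 rows):
users.yr
50
9
30

== RESULT ==
users.yr
50
9
30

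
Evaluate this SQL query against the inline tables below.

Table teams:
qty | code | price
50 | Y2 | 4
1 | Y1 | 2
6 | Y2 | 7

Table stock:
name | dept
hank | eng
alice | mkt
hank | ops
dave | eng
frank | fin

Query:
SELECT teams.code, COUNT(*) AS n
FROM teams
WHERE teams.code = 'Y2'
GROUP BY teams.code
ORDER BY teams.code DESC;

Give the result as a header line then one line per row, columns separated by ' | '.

== RESULT ==
teams.code | n
Y2 | 2

Derivation:
After WHERE (2 rows):
teams.qty | teams.code | teams.price
50 | Y2 | 4
6 | Y2 | 7
After GROUP BY (1 rows):
teams.code | n
Y2 | 2
After ORDER BY (1 rows):
teams.code | n
Y2 | 2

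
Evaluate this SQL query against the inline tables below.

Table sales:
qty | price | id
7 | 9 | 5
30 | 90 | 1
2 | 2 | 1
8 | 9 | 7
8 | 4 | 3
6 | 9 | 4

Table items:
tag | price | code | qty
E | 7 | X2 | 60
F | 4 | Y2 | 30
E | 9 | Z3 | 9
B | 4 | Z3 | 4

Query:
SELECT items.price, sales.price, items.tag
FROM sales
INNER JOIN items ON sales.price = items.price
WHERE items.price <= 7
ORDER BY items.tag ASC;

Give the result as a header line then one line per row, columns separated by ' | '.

== RESULT ==
items.price | sales.price | items.tag
4 | 4 | B
4 | 4 | F

Derivation:
After JOIN items (5 rows):
sales.qty | sales.price | sales.id | items.tag | items.price | items.code | items.qty
7 | 9 | 5 | E | 9 | Z3 | 9
8 | 9 | 7 | E | 9 | Z3 | 9
8 | 4 | 3 | F | 4 | Y2 | 30
8 | 4 | 3 | B | 4 | Z3 | 4
6 | 9 | 4 | E | 9 | Z3 | 9
After WHERE (2 rows):
sales.qty | sales.price | sales.id | items.tag | items.price | items.code | items.qty
8 | 4 | 3 | F | 4 | Y2 | 30
8 | 4 | 3 | B | 4 | Z3 | 4
After SELECT (2 rows):
items.price | sales.price | items.tag
4 | 4 | F
4 | 4 | B
After ORDER BY (2 rows):
items.price | sales.price | items.tag
4 | 4 | B
4 | 4 | F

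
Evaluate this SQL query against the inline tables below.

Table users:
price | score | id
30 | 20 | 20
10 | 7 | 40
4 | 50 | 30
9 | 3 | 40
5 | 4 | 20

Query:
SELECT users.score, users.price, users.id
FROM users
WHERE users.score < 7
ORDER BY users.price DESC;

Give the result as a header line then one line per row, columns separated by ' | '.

After WHERE (2 rows):
users.price | users.score | users.id
9 | 3 | 40
5 | 4 | 20
After SELECT (2 rows):
users.score | users.price | users.id
3 | 9 | 40
4 | 5 | 20
After ORDER BY (2 rows):
users.score | users.price | users.id
3 | 9 | 40
4 | 5 | 20

== RESULT ==
users.score | users.price | users.id
3 | 9 | 40
4 | 5 | 20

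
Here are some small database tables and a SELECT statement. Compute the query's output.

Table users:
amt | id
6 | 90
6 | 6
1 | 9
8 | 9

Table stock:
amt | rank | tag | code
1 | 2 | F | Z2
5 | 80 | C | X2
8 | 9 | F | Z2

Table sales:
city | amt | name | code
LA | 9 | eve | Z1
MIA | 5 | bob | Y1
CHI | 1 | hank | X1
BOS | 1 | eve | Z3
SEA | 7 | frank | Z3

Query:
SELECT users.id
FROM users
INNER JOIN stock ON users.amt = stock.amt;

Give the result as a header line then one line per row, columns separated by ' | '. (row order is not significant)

After JOIN stock (2 rows):
users.amt | users.id | stock.amt | stock.rank | stock.tag | stock.code
1 | 9 | 1 | 2 | F | Z2
8 | 9 | 8 | 9 | F | Z2
After SELECT (2 rows):
users.id
9
9

== RESULT ==
users.id
9
9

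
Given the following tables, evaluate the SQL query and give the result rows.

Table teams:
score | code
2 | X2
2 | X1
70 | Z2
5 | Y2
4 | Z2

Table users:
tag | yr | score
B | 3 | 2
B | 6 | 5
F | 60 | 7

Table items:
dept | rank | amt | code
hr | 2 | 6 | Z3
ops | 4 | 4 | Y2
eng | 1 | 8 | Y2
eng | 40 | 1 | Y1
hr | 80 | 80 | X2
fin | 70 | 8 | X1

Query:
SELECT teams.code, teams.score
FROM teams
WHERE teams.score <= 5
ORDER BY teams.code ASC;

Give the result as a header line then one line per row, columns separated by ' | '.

== RESULT ==
teams.code | teams.score
X1 | 2
X2 | 2
Y2 | 5
Z2 | 4

Derivation:
After WHERE (4 rows):
teams.score | teams.code
2 | X2
2 | X1
5 | Y2
4 | Z2
After SELECT (4 rows):
teams.code | teams.score
X2 | 2
X1 | 2
Y2 | 5
Z2 | 4
After ORDER BY (4 rows):
teams.code | teams.score
X1 | 2
X2 | 2
Y2 | 5
Z2 | 4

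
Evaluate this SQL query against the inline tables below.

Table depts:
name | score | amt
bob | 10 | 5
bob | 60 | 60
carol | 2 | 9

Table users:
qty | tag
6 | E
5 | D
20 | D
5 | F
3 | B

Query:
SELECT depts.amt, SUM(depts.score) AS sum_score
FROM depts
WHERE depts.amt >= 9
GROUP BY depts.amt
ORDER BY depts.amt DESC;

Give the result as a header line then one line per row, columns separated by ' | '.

== RESULT ==
depts.amt | sum_score
60 | 60
9 | 2

Derivation:
After WHERE (2 rows):
depts.name | depts.score | depts.amt
bob | 60 | 60
carol | 2 | 9
After GROUP BY (2 rows):
depts.amt | sum_score
60 | 60
9 | 2
After ORDER BY (2 rows):
depts.amt | sum_score
60 | 60
9 | 2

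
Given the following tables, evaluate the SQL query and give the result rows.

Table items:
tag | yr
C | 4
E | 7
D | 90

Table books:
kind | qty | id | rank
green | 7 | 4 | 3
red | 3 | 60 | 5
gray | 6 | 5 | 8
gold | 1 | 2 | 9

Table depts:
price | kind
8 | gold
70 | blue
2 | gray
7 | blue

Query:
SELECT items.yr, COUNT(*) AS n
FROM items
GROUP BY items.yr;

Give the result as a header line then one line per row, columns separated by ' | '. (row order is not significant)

After GROUP BY (3 rows):
items.yr | n
4 | 1
7 | 1
90 | 1

== RESULT ==
items.yr | n
4 | 1
7 | 1
90 | 1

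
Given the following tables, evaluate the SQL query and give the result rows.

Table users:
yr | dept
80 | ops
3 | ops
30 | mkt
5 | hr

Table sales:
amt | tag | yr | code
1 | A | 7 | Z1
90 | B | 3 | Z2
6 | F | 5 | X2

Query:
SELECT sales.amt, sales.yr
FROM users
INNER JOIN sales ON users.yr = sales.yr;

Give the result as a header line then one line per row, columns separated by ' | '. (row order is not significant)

== RESULT ==
sales.amt | sales.yr
90 | 3
6 | 5

Derivation:
After JOIN sales (2 rows):
users.yr | users.dept | sales.amt | sales.tag | sales.yr | sales.code
3 | ops | 90 | B | 3 | Z2
5 | hr | 6 | F | 5 | X2
After SELECT (2 rows):
sales.amt | sales.yr
90 | 3
6 | 5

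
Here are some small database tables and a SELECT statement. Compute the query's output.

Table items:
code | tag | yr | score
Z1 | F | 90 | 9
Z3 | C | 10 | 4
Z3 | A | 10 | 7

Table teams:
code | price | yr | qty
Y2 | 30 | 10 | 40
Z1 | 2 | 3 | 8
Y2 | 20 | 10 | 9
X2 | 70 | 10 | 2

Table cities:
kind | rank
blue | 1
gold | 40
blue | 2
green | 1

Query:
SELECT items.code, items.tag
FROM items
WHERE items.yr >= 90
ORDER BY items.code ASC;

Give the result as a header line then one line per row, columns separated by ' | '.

== RESULT ==
items.code | items.tag
Z1 | F

Derivation:
After WHERE (1 rows):
items.code | items.tag | items.yr | items.score
Z1 | F | 90 | 9
After SELECT (1 rows):
items.code | items.tag
Z1 | F
After ORDER BY (1 rows):
items.code | items.tag
Z1 | F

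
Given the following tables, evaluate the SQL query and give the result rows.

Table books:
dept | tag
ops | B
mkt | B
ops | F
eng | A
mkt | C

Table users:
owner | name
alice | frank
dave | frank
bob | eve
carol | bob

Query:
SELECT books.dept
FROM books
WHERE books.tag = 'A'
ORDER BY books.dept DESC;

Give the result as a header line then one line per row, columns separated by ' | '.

After WHERE (1 rows):
books.dept | books.tag
eng | A
After SELECT (1 rows):
books.dept
eng
After ORDER BY (1 rows):
books.dept
eng

== RESULT ==
books.dept
eng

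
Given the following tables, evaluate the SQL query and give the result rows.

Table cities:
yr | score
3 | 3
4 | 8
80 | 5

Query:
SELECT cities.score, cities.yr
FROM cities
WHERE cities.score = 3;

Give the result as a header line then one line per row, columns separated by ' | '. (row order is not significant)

After WHERE (1 rows):
cities.yr | cities.score
3 | 3
After SELECT (1 rows):
cities.score | cities.yr
3 | 3

== RESULT ==
cities.score | cities.yr
3 | 3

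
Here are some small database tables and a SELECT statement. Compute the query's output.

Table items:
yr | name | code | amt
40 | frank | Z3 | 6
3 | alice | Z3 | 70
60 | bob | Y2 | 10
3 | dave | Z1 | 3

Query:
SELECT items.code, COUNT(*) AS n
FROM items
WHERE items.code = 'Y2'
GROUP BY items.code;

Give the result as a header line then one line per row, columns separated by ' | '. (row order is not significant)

After WHERE (1 rows):
items.yr | items.name | items.code | items.amt
60 | bob | Y2 | 10
After GROUP BY (1 rows):
items.code | n
Y2 | 1

== RESULT ==
items.code | n
Y2 | 1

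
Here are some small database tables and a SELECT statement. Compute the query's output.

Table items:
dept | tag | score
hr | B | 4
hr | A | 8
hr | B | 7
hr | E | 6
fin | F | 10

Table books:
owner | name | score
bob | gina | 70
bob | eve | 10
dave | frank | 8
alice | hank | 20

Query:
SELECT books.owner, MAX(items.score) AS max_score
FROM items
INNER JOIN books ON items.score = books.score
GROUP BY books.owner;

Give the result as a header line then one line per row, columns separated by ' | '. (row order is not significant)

== RESULT ==
books.owner | max_score
dave | 8
bob | 10

Derivation:
After JOIN books (2 rows):
items.dept | items.tag | items.score | books.owner | books.name | books.score
hr | A | 8 | dave | frank | 8
fin | F | 10 | bob | eve | 10
After GROUP BY (2 rows):
books.owner | max_score
dave | 8
bob | 10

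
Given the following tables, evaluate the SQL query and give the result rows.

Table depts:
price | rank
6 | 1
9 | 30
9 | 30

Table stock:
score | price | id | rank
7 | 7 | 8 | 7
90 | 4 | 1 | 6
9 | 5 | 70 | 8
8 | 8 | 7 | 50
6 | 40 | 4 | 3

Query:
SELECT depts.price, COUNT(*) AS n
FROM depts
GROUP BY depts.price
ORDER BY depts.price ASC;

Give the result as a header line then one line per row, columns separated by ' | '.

After GROUP BY (2 rows):
depts.price | n
6 | 1
9 | 2
After ORDER BY (2 rows):
depts.price | n
6 | 1
9 | 2

== RESULT ==
depts.price | n
6 | 1
9 | 2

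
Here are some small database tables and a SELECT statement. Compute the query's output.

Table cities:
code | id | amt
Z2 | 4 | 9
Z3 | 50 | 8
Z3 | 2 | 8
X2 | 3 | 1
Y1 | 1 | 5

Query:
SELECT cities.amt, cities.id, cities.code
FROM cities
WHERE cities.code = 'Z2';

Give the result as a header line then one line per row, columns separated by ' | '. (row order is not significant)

== RESULT ==
cities.amt | cities.id | cities.code
9 | 4 | Z2

Derivation:
After WHERE (1 rows):
cities.code | cities.id | cities.amt
Z2 | 4 | 9
After SELECT (1 rows):
cities.amt | cities.id | cities.code
9 | 4 | Z2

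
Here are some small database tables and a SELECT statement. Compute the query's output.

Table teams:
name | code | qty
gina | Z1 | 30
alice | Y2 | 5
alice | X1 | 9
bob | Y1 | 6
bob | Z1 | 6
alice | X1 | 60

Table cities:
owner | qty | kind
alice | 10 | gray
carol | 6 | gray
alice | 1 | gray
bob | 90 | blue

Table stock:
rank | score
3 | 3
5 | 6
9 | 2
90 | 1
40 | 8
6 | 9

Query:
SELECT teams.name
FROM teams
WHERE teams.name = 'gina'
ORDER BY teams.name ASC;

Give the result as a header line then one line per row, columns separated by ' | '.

After WHERE (1 rows):
teams.name | teams.code | teams.qty
gina | Z1 | 30
After SELECT (1 rows):
teams.name
gina
After ORDER BY (1 rows):
teams.name
gina

== RESULT ==
teams.name
gina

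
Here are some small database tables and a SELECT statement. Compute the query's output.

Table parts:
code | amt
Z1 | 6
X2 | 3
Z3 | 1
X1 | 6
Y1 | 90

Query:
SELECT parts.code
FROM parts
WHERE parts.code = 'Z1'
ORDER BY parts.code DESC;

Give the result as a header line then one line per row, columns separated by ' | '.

== RESULT ==
parts.code
Z1

Derivation:
After WHERE (1 rows):
parts.code | parts.amt
Z1 | 6
After SELECT (1 rows):
parts.code
Z1
After ORDER BY (1 rows):
parts.code
Z1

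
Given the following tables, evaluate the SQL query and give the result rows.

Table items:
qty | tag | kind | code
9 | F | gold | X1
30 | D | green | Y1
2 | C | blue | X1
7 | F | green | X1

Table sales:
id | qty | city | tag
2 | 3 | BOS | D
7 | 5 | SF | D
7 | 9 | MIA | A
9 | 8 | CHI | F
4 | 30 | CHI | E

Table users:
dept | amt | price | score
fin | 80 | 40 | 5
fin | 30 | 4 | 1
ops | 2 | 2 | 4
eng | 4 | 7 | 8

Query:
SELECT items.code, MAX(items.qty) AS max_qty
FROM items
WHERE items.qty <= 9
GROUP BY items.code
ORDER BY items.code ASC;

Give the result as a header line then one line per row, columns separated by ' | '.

== RESULT ==
items.code | max_qty
X1 | 9

Derivation:
After WHERE (3 rows):
items.qty | items.tag | items.kind | items.code
9 | F | gold | X1
2 | C | blue | X1
7 | F | green | X1
After GROUP BY (1 rows):
items.code | max_qty
X1 | 9
After ORDER BY (1 rows):
items.code | max_qty
X1 | 9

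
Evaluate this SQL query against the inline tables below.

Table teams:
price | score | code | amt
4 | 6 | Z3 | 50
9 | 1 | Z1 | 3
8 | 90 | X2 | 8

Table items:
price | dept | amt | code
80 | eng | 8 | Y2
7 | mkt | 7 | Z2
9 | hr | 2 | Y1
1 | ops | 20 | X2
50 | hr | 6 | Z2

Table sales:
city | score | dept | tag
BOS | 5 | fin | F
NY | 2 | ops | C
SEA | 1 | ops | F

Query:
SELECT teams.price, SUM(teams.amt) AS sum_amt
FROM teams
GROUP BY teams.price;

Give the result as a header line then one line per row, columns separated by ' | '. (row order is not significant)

After GROUP BY (3 rows):
teams.price | sum_amt
4 | 50
9 | 3
8 | 8

== RESULT ==
teams.price | sum_amt
4 | 50
9 | 3
8 | 8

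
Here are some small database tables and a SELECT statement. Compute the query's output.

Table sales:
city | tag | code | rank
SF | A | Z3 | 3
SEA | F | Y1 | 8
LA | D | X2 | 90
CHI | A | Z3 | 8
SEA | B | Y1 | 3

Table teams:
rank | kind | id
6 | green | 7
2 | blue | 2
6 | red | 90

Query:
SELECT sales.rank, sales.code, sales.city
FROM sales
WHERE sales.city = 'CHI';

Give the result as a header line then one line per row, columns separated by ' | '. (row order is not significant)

== RESULT ==
sales.rank | sales.code | sales.city
8 | Z3 | CHI

Derivation:
After WHERE (1 rows):
sales.city | sales.tag | sales.code | sales.rank
CHI | A | Z3 | 8
After SELECT (1 rows):
sales.rank | sales.code | sales.city
8 | Z3 | CHI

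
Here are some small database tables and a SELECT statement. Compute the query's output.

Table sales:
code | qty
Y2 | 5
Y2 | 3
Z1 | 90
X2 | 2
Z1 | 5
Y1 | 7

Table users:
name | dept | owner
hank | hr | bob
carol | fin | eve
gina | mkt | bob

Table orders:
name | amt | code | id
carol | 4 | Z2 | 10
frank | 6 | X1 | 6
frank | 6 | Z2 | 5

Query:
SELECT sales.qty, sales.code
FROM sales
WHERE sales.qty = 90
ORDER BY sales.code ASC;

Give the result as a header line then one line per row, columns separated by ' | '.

== RESULT ==
sales.qty | sales.code
90 | Z1

Derivation:
After WHERE (1 rows):
sales.code | sales.qty
Z1 | 90
After SELECT (1 rows):
sales.qty | sales.code
90 | Z1
After ORDER BY (1 rows):
sales.qty | sales.code
90 | Z1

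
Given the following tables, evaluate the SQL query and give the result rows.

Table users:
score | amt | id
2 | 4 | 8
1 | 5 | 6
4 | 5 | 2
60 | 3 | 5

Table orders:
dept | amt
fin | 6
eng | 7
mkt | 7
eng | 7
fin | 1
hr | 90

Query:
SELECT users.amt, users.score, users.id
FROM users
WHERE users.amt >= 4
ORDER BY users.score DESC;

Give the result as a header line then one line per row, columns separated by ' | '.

After WHERE (3 rows):
users.score | users.amt | users.id
2 | 4 | 8
1 | 5 | 6
4 | 5 | 2
After SELECT (3 rows):
users.amt | users.score | users.id
4 | 2 | 8
5 | 1 | 6
5 | 4 | 2
After ORDER BY (3 rows):
users.amt | users.score | users.id
5 | 4 | 2
4 | 2 | 8
5 | 1 | 6

== RESULT ==
users.amt | users.score | users.id
5 | 4 | 2
4 | 2 | 8
5 | 1 | 6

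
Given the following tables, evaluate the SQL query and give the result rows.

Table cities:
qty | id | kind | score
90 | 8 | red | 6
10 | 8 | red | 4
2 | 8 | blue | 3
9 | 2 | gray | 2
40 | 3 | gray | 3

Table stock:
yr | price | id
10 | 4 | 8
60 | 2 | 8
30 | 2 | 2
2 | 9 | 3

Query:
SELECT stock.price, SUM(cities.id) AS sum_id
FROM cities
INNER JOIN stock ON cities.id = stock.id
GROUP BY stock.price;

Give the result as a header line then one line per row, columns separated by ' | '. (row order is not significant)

After JOIN stock (8 rows):
cities.qty | cities.id | cities.kind | cities.score | stock.yr | stock.price | stock.id
90 | 8 | red | 6 | 10 | 4 | 8
90 | 8 | red | 6 | 60 | 2 | 8
10 | 8 | red | 4 | 10 | 4 | 8
10 | 8 | red | 4 | 60 | 2 | 8
2 | 8 | blue | 3 | 10 | 4 | 8
2 | 8 | blue | 3 | 60 | 2 | 8
9 | 2 | gray | 2 | 30 | 2 | 2
40 | 3 | gray | 3 | 2 | 9 | 3
After GROUP BY (3 rows):
stock.price | sum_id
4 | 24
2 | 26
9 | 3

== RESULT ==
stock.price | sum_id
4 | 24
2 | 26
9 | 3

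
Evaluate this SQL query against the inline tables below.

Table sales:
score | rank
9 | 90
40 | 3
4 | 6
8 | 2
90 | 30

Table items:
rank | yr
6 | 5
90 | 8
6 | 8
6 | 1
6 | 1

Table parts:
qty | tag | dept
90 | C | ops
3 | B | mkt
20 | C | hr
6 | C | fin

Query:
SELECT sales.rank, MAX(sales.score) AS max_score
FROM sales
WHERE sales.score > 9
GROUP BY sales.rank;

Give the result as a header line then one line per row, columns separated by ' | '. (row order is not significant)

After WHERE (2 rows):
sales.score | sales.rank
40 | 3
90 | 30
After GROUP BY (2 rows):
sales.rank | max_score
3 | 40
30 | 90

== RESULT ==
sales.rank | max_score
3 | 40
30 | 90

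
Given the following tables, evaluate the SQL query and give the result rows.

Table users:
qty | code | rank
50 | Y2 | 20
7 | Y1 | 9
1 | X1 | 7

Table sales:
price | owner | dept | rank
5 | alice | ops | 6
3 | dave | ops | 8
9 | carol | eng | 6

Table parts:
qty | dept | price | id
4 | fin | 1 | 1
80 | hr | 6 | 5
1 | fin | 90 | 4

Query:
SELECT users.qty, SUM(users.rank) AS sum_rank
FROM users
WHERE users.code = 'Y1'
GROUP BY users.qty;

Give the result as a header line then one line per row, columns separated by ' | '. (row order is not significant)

After WHERE (1 rows):
users.qty | users.code | users.rank
7 | Y1 | 9
After GROUP BY (1 rows):
users.qty | sum_rank
7 | 9

== RESULT ==
users.qty | sum_rank
7 | 9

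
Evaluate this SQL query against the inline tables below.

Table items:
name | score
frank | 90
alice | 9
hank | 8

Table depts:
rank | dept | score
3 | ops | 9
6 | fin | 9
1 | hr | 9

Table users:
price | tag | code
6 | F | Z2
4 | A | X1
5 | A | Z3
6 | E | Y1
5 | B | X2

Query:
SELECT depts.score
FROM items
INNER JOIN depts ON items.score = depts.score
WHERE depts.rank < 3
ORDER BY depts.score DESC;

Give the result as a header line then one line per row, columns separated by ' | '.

== RESULT ==
depts.score
9

Derivation:
After JOIN depts (3 rows):
items.name | items.score | depts.rank | depts.dept | depts.score
alice | 9 | 3 | ops | 9
alice | 9 | 6 | fin | 9
alice | 9 | 1 | hr | 9
After WHERE (1 rows):
items.name | items.score | depts.rank | depts.dept | depts.score
alice | 9 | 1 | hr | 9
After SELECT (1 rows):
depts.score
9
After ORDER BY (1 rows):
depts.score
9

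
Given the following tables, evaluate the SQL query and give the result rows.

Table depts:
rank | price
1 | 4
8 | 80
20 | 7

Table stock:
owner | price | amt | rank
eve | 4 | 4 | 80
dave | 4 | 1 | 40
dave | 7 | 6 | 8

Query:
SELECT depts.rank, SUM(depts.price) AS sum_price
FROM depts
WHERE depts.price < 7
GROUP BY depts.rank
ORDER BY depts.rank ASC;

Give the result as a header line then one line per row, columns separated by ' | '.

== RESULT ==
depts.rank | sum_price
1 | 4

Derivation:
After WHERE (1 rows):
depts.rank | depts.price
1 | 4
After GROUP BY (1 rows):
depts.rank | sum_price
1 | 4
After ORDER BY (1 rows):
depts.rank | sum_price
1 | 4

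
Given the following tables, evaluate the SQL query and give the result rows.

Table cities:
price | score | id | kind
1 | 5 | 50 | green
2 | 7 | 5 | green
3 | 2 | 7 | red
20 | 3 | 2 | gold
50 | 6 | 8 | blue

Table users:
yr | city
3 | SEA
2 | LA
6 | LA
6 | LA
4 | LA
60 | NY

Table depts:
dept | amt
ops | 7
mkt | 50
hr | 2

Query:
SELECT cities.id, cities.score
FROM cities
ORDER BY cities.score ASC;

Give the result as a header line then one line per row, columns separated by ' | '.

After SELECT (5 rows):
cities.id | cities.score
50 | 5
5 | 7
7 | 2
2 | 3
8 | 6
After ORDER BY (5 rows):
cities.id | cities.score
7 | 2
2 | 3
50 | 5
8 | 6
5 | 7

== RESULT ==
cities.id | cities.score
7 | 2
2 | 3
50 | 5
8 | 6
5 | 7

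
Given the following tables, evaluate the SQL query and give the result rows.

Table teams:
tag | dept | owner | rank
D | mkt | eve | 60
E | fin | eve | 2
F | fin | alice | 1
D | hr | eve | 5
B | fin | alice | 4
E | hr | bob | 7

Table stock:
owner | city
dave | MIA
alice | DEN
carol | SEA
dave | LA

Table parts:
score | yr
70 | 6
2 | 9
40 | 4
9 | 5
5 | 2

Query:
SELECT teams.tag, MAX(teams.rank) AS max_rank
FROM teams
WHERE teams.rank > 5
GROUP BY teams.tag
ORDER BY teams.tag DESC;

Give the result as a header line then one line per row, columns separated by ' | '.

After WHERE (2 rows):
teams.tag | teams.dept | teams.owner | teams.rank
D | mkt | eve | 60
E | hr | bob | 7
After GROUP BY (2 rows):
teams.tag | max_rank
D | 60
E | 7
After ORDER BY (2 rows):
teams.tag | max_rank
E | 7
D | 60

== RESULT ==
teams.tag | max_rank
E | 7
D | 60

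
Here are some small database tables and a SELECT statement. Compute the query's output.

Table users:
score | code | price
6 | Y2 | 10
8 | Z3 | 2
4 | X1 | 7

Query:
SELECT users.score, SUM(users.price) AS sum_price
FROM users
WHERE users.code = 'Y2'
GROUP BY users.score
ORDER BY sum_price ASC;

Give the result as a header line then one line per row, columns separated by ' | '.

== RESULT ==
users.score | sum_price
6 | 10

Derivation:
After WHERE (1 rows):
users.score | users.code | users.price
6 | Y2 | 10
After GROUP BY (1 rows):
users.score | sum_price
6 | 10
After ORDER BY (1 rows):
users.score | sum_price
6 | 10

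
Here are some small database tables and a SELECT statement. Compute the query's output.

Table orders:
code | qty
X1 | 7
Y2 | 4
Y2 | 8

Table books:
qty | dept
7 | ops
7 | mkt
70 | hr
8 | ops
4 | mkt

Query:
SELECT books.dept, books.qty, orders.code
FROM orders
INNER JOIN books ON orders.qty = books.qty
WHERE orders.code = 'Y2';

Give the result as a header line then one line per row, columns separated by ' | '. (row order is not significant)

== RESULT ==
books.dept | books.qty | orders.code
mkt | 4 | Y2
ops | 8 | Y2

Derivation:
After JOIN books (4 rows):
orders.code | orders.qty | books.qty | books.dept
X1 | 7 | 7 | ops
X1 | 7 | 7 | mkt
Y2 | 4 | 4 | mkt
Y2 | 8 | 8 | ops
After WHERE (2 rows):
orders.code | orders.qty | books.qty | books.dept
Y2 | 4 | 4 | mkt
Y2 | 8 | 8 | ops
After SELECT (2 rows):
books.dept | books.qty | orders.code
mkt | 4 | Y2
ops | 8 | Y2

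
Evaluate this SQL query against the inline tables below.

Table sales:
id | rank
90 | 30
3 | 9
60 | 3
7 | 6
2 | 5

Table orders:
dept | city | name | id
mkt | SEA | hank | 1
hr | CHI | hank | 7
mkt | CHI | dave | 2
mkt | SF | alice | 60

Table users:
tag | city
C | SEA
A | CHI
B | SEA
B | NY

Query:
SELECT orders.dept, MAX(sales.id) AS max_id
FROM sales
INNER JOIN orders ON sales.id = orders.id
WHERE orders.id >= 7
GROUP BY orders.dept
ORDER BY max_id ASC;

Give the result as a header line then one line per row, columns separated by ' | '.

== RESULT ==
orders.dept | max_id
hr | 7
mkt | 60

Derivation:
After JOIN orders (3 rows):
sales.id | sales.rank | orders.dept | orders.city | orders.name | orders.id
60 | 3 | mkt | SF | alice | 60
7 | 6 | hr | CHI | hank | 7
2 | 5 | mkt | CHI | dave | 2
After WHERE (2 rows):
sales.id | sales.rank | orders.dept | orders.city | orders.name | orders.id
60 | 3 | mkt | SF | alice | 60
7 | 6 | hr | CHI | hank | 7
After GROUP BY (2 rows):
orders.dept | max_id
mkt | 60
hr | 7
After ORDER BY (2 rows):
orders.dept | max_id
hr | 7
mkt | 60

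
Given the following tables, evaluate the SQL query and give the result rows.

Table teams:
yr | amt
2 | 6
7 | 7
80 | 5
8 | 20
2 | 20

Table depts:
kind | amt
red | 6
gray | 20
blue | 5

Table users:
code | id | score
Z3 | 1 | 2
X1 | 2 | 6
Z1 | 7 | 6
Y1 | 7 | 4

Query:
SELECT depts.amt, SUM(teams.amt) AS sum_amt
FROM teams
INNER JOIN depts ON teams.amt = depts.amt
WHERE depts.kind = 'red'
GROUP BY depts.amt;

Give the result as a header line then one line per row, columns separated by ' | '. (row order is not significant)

== RESULT ==
depts.amt | sum_amt
6 | 6

Derivation:
After JOIN depts (4 rows):
teams.yr | teams.amt | depts.kind | depts.amt
2 | 6 | red | 6
80 | 5 | blue | 5
8 | 20 | gray | 20
2 | 20 | gray | 20
After WHERE (1 rows):
teams.yr | teams.amt | depts.kind | depts.amt
2 | 6 | red | 6
After GROUP BY (1 rows):
depts.amt | sum_amt
6 | 6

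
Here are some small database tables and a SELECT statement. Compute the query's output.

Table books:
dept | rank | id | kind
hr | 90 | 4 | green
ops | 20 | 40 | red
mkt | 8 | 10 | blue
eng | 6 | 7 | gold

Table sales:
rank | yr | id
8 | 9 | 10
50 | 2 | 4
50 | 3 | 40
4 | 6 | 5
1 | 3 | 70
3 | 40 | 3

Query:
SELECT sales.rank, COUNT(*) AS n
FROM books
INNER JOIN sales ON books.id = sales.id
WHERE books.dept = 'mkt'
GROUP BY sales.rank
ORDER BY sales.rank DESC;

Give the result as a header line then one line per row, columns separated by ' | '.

After JOIN sales (3 rows):
books.dept | books.rank | books.id | books.kind | sales.rank | sales.yr | sales.id
hr | 90 | 4 | green | 50 | 2 | 4
ops | 20 | 40 | red | 50 | 3 | 40
mkt | 8 | 10 | blue | 8 | 9 | 10
After WHERE (1 rows):
books.dept | books.rank | books.id | books.kind | sales.rank | sales.yr | sales.id
mkt | 8 | 10 | blue | 8 | 9 | 10
After GROUP BY (1 rows):
sales.rank | n
8 | 1
After ORDER BY (1 rows):
sales.rank | n
8 | 1

== RESULT ==
sales.rank | n
8 | 1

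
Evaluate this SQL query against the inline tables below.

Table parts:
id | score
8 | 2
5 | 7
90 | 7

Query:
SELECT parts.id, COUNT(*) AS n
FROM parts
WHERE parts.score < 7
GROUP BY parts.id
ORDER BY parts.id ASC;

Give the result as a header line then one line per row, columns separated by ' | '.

== RESULT ==
parts.id | n
8 | 1

Derivation:
After WHERE (1 rows):
parts.id | parts.score
8 | 2
After GROUP BY (1 rows):
parts.id | n
8 | 1
After ORDER BY (1 rows):
parts.id | n
8 | 1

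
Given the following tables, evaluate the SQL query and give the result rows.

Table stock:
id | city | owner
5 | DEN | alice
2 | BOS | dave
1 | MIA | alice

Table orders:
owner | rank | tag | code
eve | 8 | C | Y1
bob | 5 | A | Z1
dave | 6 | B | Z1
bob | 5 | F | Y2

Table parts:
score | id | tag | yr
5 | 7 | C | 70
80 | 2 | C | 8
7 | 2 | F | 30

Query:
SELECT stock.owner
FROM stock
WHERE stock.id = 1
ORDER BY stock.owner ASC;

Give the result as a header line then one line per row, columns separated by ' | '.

== RESULT ==
stock.owner
alice

Derivation:
After WHERE (1 rows):
stock.id | stock.city | stock.owner
1 | MIA | alice
After SELECT (1 rows):
stock.owner
alice
After ORDER BY (1 rows):
stock.owner
alice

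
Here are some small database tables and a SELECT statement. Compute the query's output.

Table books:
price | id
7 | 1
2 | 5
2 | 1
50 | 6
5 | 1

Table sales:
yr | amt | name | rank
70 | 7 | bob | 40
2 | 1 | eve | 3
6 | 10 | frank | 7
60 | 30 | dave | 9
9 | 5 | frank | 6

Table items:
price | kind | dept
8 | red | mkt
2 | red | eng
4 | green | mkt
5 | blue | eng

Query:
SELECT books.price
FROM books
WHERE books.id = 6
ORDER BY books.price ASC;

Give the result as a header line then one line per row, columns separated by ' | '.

After WHERE (1 rows):
books.price | books.id
50 | 6
After SELECT (1 rows):
books.price
50
After ORDER BY (1 rows):
books.price
50

== RESULT ==
books.price
50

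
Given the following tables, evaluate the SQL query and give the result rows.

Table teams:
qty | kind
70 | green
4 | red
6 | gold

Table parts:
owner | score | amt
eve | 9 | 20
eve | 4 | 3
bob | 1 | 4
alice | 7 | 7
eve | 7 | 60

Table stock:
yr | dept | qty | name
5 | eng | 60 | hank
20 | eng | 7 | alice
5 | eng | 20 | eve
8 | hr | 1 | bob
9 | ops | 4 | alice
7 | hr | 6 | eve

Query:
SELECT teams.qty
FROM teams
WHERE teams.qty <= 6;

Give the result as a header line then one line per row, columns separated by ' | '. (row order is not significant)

== RESULT ==
teams.qty
4
6

Derivation:
After WHERE (2 rows):
teams.qty | teams.kind
4 | red
6 | gold
After SELECT (2 rows):
teams.qty
4
6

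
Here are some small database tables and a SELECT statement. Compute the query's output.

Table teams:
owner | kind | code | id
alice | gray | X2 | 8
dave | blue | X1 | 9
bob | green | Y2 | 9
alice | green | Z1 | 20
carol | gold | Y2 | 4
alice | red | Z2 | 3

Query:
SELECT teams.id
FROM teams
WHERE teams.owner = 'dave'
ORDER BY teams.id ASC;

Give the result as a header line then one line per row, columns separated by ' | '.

After WHERE (1 rows):
teams.owner | teams.kind | teams.code | teams.id
dave | blue | X1 | 9
After SELECT (1 rows):
teams.id
9
After ORDER BY (1 rows):
teams.id
9

== RESULT ==
teams.id
9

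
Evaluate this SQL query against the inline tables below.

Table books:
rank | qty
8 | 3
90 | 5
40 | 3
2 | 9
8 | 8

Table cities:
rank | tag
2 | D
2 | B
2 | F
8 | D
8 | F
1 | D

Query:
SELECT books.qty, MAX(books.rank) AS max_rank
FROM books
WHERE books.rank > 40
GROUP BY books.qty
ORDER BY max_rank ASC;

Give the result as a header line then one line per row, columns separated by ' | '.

== RESULT ==
books.qty | max_rank
5 | 90

Derivation:
After WHERE (1 rows):
books.rank | books.qty
90 | 5
After GROUP BY (1 rows):
books.qty | max_rank
5 | 90
After ORDER BY (1 rows):
books.qty | max_rank
5 | 90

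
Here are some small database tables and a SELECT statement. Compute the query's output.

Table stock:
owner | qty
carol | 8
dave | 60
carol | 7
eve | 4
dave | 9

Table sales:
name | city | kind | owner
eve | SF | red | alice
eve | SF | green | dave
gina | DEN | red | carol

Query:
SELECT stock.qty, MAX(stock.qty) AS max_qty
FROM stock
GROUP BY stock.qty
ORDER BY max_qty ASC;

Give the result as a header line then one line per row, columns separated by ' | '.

After GROUP BY (5 rows):
stock.qty | max_qty
8 | 8
60 | 60
7 | 7
4 | 4
9 | 9
After ORDER BY (5 rows):
stock.qty | max_qty
4 | 4
7 | 7
8 | 8
9 | 9
60 | 60

== RESULT ==
stock.qty | max_qty
4 | 4
7 | 7
8 | 8
9 | 9
60 | 60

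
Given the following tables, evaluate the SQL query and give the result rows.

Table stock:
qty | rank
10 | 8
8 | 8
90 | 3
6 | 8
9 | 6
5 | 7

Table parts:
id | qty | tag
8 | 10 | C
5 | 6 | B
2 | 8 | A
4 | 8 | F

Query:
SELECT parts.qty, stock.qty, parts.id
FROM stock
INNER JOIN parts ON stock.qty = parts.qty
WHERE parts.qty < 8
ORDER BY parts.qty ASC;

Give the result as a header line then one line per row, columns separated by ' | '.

After JOIN parts (4 rows):
stock.qty | stock.rank | parts.id | parts.qty | parts.tag
10 | 8 | 8 | 10 | C
8 | 8 | 2 | 8 | A
8 | 8 | 4 | 8 | F
6 | 8 | 5 | 6 | B
After WHERE (1 rows):
stock.qty | stock.rank | parts.id | parts.qty | parts.tag
6 | 8 | 5 | 6 | B
After SELECT (1 rows):
parts.qty | stock.qty | parts.id
6 | 6 | 5
After ORDER BY (1 rows):
parts.qty | stock.qty | parts.id
6 | 6 | 5

== RESULT ==
parts.qty | stock.qty | parts.id
6 | 6 | 5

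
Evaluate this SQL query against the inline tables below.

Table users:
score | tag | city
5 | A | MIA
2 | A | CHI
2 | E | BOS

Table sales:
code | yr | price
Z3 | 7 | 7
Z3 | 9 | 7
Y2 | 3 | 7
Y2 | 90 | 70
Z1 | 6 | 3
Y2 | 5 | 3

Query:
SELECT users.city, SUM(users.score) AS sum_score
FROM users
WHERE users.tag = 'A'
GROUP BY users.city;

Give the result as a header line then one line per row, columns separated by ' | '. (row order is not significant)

== RESULT ==
users.city | sum_score
MIA | 5
CHI | 2

Derivation:
After WHERE (2 rows):
users.score | users.tag | users.city
5 | A | MIA
2 | A | CHI
After GROUP BY (2 rows):
users.city | sum_score
MIA | 5
CHI | 2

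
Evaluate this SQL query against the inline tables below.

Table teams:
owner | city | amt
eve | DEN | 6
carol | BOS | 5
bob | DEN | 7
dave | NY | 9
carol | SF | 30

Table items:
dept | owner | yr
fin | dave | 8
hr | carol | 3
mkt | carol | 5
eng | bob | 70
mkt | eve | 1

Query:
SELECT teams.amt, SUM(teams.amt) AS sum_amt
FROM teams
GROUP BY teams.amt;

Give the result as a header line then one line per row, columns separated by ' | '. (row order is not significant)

After GROUP BY (5 rows):
teams.amt | sum_amt
6 | 6
5 | 5
7 | 7
9 | 9
30 | 30

== RESULT ==
teams.amt | sum_amt
6 | 6
5 | 5
7 | 7
9 | 9
30 | 30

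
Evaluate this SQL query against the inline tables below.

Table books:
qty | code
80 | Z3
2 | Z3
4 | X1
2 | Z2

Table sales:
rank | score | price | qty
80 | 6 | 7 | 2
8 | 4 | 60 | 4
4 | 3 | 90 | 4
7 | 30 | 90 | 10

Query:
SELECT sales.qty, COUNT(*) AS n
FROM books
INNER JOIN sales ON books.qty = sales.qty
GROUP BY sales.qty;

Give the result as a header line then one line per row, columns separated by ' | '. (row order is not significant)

== RESULT ==
sales.qty | n
2 | 2
4 | 2

Derivation:
After JOIN sales (4 rows):
books.qty | books.code | sales.rank | sales.score | sales.price | sales.qty
2 | Z3 | 80 | 6 | 7 | 2
4 | X1 | 8 | 4 | 60 | 4
4 | X1 | 4 | 3 | 90 | 4
2 | Z2 | 80 | 6 | 7 | 2
After GROUP BY (2 rows):
sales.qty | n
2 | 2
4 | 2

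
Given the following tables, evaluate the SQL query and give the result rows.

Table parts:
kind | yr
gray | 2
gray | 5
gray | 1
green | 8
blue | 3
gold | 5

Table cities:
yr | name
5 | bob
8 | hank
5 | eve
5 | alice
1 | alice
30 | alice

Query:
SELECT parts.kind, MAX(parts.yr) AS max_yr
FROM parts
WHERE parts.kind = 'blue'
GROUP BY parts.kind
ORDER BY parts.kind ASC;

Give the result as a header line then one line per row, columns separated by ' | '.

After WHERE (1 rows):
parts.kind | parts.yr
blue | 3
After GROUP BY (1 rows):
parts.kind | max_yr
blue | 3
After ORDER BY (1 rows):
parts.kind | max_yr
blue | 3

== RESULT ==
parts.kind | max_yr
blue | 3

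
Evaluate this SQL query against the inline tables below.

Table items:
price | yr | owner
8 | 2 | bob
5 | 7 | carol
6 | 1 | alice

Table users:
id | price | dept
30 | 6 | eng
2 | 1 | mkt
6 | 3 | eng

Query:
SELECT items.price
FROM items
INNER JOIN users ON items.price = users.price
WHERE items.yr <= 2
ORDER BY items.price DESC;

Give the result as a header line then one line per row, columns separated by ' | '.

After JOIN users (1 rows):
items.price | items.yr | items.owner | users.id | users.price | users.dept
6 | 1 | alice | 30 | 6 | eng
After WHERE (1 rows):
items.price | items.yr | items.owner | users.id | users.price | users.dept
6 | 1 | alice | 30 | 6 | eng
After SELECT (1 rows):
items.price
6
After ORDER BY (1 rows):
items.price
6

== RESULT ==
items.price
6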